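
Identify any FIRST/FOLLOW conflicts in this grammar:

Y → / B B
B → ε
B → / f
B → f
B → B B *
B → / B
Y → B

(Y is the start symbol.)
Yes. B → '/' f with FOLLOW(B) on { '/' }; B → f with FOLLOW(B) on { 'f' }; B → B B '*' with FOLLOW(B) on { '*', '/', 'f' }; B → '/' B with FOLLOW(B) on { '/' }

Nullable non-terminals: B, Y.
FIRST sets used below: FIRST(B) = { '*', '/', 'f', ε }

B: nullable alternative(s) B → ε; FOLLOW(B) = { $, '*', '/', 'f' }
  B → ε: FIRST \ {ε} = { } — this is the only nullable alternative, skip
  B → / f: FIRST \ {ε} = { '/' } — overlaps FOLLOW(B) on { '/' }: CONFLICT
  B → f: FIRST \ {ε} = { 'f' } — overlaps FOLLOW(B) on { 'f' }: CONFLICT
  B → B B *: FIRST \ {ε} = { '*', '/', 'f' } — overlaps FOLLOW(B) on { '*', '/', 'f' }: CONFLICT
  B → / B: FIRST \ {ε} = { '/' } — overlaps FOLLOW(B) on { '/' }: CONFLICT

Y: nullable alternative(s) Y → B; FOLLOW(Y) = { $ }
  Y → / B B: FIRST \ {ε} = { '/' } — disjoint from FOLLOW(Y)
  Y → B: FIRST \ {ε} = { '*', '/', 'f' } — this is the only nullable alternative, skip

So the grammar has 4 FIRST/FOLLOW conflicts (marked CONFLICT above).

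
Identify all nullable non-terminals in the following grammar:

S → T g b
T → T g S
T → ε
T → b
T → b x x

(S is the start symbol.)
ε-productions: T → ε
So T is immediately nullable.
No further non-terminal can be added: every production for the remaining non-terminals contains a terminal or a non-nullable non-terminal.
Nullable = { 'T' }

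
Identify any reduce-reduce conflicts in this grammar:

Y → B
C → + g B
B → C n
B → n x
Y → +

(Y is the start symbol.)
Augment with Y' → Y and build the canonical LR(0) collection (I0 = CLOSURE({[Y' → . Y]}), then GOTO on every symbol after a dot until no new states appear). It has 11 states:
  I0: { [B → . C n], [B → . n x], [C → . + g B], [Y → . +], [Y → . B], [Y' → . Y] }  — shift
  I1: { [C → + . g B], [Y → + .] }  — shift, reduce
  I2: { [Y → B .] }  — reduce
  I3: { [B → C . n] }  — shift
  I4: { [Y' → Y .] }  — accept
  I5: { [B → n . x] }  — shift
  I6: { [B → n x .] }  — reduce
  I7: { [B → C n .] }  — reduce
  I8: { [B → . C n], [B → . n x], [C → + g . B], [C → . + g B] }  — shift
  I9: { [C → + . g B] }  — shift
  I10: { [C → + g B .] }  — reduce

No state contains more than one complete item.

Answer: No reduce-reduce conflicts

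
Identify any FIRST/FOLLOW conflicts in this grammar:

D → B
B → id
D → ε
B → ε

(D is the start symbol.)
Nullable non-terminals: B, D.
FIRST sets used below: FIRST(B) = { 'id', ε }

B: nullable alternative(s) B → ε; FOLLOW(B) = { $ }
  B → id: FIRST \ {ε} = { 'id' } — disjoint from FOLLOW(B)
  B → ε: FIRST \ {ε} = { } — this is the only nullable alternative, skip

D: nullable alternative(s) D → B, D → ε; FOLLOW(D) = { $ }
  D → B: FIRST \ {ε} = { 'id' } — disjoint from FOLLOW(D)
  D → ε: FIRST \ {ε} = { } — disjoint from FOLLOW(D)

No FIRST/FOLLOW conflicts found.

Answer: No FIRST/FOLLOW conflicts.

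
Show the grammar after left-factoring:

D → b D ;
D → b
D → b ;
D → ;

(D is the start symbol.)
D → b D'
D' → D ;
D' → ε
D' → ;
D → ;

Left-factoring transforms A → αβ₁ | αβ₂ into A → αA' and A' → β₁ | β₂
(α is the longest common prefix among the alternatives). Repeat until
no nonterminal has two alternatives with a common prefix.

Round 1: D has alternatives sharing prefix 'b'. Introduce D': D → b D'
  Add: D' → D ;
  Add: D' → ε
  Add: D' → ;

No remaining common prefixes — done.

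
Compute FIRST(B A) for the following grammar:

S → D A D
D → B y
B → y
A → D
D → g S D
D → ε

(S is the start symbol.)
{ 'y' }

FIRST sets of the non-terminals involved (from the grammar, by fixed-point iteration):
  FIRST(B) = { 'y' }

To compute FIRST(B A), process the symbols left to right:
Symbol B is a non-terminal. Add FIRST(B) \ {ε} = { 'y' }
B is not nullable (ε ∉ FIRST(B)), so stop here.
FIRST(B A) = { 'y' }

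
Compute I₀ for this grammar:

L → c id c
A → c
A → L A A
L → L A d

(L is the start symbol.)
First, augment the grammar with L' → L
I₀ = CLOSURE({ [L' → . L] }):
  [L' → . L] has the dot before L: add [L → . c id c], [L → . L A d]
No further items can be added.

I₀ = { [L → . L A d], [L → . c id c], [L' → . L] }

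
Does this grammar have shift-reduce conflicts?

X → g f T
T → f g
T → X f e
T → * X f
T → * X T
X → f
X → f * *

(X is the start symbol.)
Yes — I2: [X → f .] vs [X → f . * *]; I8: [X → f .] vs [T → f . g]; I16: [T → * X f .] vs [T → f . g]

Augment with X' → X and build the canonical LR(0) collection (I0 = CLOSURE({[X' → . X]}), then GOTO on every symbol after a dot until no new states appear). It has 17 states:
  I0: { [X → . f * *], [X → . f], [X → . g f T], [X' → . X] }  — shift
  I1: { [X' → X .] }  — accept
  I2: { [X → f . * *], [X → f .] }  — shift, reduce
  I3: { [X → g . f T] }  — shift
  I4: { [T → . * X T], [T → . * X f], [T → . X f e], [T → . f g], [X → . f * *], [X → . f], [X → . g f T], [X → g f . T] }  — shift
  I5: { [T → * . X T], [T → * . X f], [X → . f * *], [X → . f], [X → . g f T] }  — shift
  I6: { [X → g f T .] }  — reduce
  I7: { [T → X . f e] }  — shift
  I8: { [T → f . g], [X → f . * *], [X → f .] }  — shift, reduce
  I9: { [X → f * . *] }  — shift
  I10: { [T → f g .] }  — reduce
  I11: { [X → f * * .] }  — reduce
  I12: { [T → X f . e] }  — shift
  I13: { [T → X f e .] }  — reduce
  I14: { [T → * X . T], [T → * X . f], [T → . * X T], [T → . * X f], [T → . X f e], [T → . f g], [X → . f * *], [X → . f], [X → . g f T] }  — shift
  I15: { [T → * X T .] }  — reduce
  I16: { [T → * X f .], [T → f . g], [X → f . * *], [X → f .] }  — shift, 2 reduces

I2 contains reduce item [X → f .] and shift item [X → f . * *] — shift-reduce conflict.
I8 contains reduce item [X → f .] and shift items [T → f . g], [X → f . * *] — shift-reduce conflict.
I16 contains reduce items [T → * X f .], [X → f .] and shift items [T → f . g], [X → f . * *] — shift-reduce conflict.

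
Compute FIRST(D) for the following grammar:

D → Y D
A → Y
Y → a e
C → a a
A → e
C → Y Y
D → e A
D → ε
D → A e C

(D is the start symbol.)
FIRST sets of the other non-terminals involved (by the same procedure, iterated to a fixed point):
  FIRST(Y) = { 'a' }
  FIRST(A) = { 'a', 'e' }

From D → Y D:
  - Y is a non-terminal: add FIRST(Y) \ {ε} = { 'a' }
    Y is not nullable, so stop
From D → e A:
  - e is a terminal: add 'e' and stop
From D → ε:
  - ε-production, so ε ∈ FIRST(D)
From D → A e C:
  - A is a non-terminal: add FIRST(A) \ {ε} = { 'a', 'e' }
    A is not nullable, so stop

Collecting: FIRST(D) = { 'a', 'e', ε }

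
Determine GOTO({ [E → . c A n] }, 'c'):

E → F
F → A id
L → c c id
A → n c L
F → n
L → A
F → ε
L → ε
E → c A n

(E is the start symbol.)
GOTO(I, 'c') = CLOSURE({ [A → αX.β] : [A → α.Xβ] ∈ I, X = 'c' })

Items with dot before 'c', with the dot advanced:
  [E → . c A n] → [E → c . A n]
Closure of the advanced items:
  [E → c . A n] has the dot before A: add [A → . n c L]

GOTO = { [A → . n c L], [E → c . A n] }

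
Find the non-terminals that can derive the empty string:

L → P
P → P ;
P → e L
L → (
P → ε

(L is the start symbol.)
ε-productions: P → ε
So P is immediately nullable.
L → P: every symbol on the right is nullable, so L is nullable too.
Every non-terminal is now nullable.
Nullable = { 'L', 'P' }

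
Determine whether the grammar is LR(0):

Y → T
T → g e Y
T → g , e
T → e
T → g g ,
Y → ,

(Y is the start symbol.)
Yes, the grammar is LR(0)

Augment with Y' → Y and build the canonical LR(0) collection (I0 = CLOSURE({[Y' → . Y]}), then GOTO on every symbol after a dot until no new states appear). It has 12 states:
  I0: { [T → . e], [T → . g , e], [T → . g e Y], [T → . g g ,], [Y → . ,], [Y → . T], [Y' → . Y] }  — shift
  I1: { [Y → , .] }  — reduce
  I2: { [Y → T .] }  — reduce
  I3: { [Y' → Y .] }  — accept
  I4: { [T → e .] }  — reduce
  I5: { [T → g . , e], [T → g . e Y], [T → g . g ,] }  — shift
  I6: { [T → g , . e] }  — shift
  I7: { [T → . e], [T → . g , e], [T → . g e Y], [T → . g g ,], [T → g e . Y], [Y → . ,], [Y → . T] }  — shift
  I8: { [T → g g . ,] }  — shift
  I9: { [T → g g , .] }  — reduce
  I10: { [T → g e Y .] }  — reduce
  I11: { [T → g , e .] }  — reduce

Every state is either a pure shift/goto state or contains exactly one complete item and nothing to shift — no conflicts. The grammar is LR(0).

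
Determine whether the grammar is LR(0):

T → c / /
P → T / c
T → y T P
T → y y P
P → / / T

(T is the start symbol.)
Yes, the grammar is LR(0)

A grammar is LR(0) if no state in the canonical LR(0) collection has:
  - both a shift item (dot before a terminal) and a complete item (shift-reduce conflict), or
  - two or more complete items (reduce-reduce conflict; the accept item [T' → T .] counts as a complete item here).

Augment with T' → T and build the canonical LR(0) collection (I0 = CLOSURE({[T' → . T]}), then GOTO on every symbol after a dot until no new states appear). It has 18 states:
  I0: { [T → . c / /], [T → . y T P], [T → . y y P], [T' → . T] }  — shift
  I1: { [T' → T .] }  — accept
  I2: { [T → c . / /] }  — shift
  I3: { [T → . c / /], [T → . y T P], [T → . y y P], [T → y . T P], [T → y . y P] }  — shift
  I4: { [P → . / / T], [P → . T / c], [T → . c / /], [T → . y T P], [T → . y y P], [T → y T . P] }  — shift
  I5: { [P → . / / T], [P → . T / c], [T → . c / /], [T → . y T P], [T → . y y P], [T → y . T P], [T → y . y P], [T → y y . P] }  — shift
  I6: { [P → / . / T] }  — shift
  I7: { [T → y y P .] }  — reduce
  I8: { [P → . / / T], [P → . T / c], [P → T . / c], [T → . c / /], [T → . y T P], [T → . y y P], [T → y T . P] }  — shift
  I9: { [P → / . / T], [P → T / . c] }  — shift
  I10: { [T → y T P .] }  — reduce
  I11: { [P → T . / c] }  — shift
  I12: { [P → T / . c] }  — shift
  I13: { [P → T / c .] }  — reduce
  I14: { [P → / / . T], [T → . c / /], [T → . y T P], [T → . y y P] }  — shift
  I15: { [P → / / T .] }  — reduce
  I16: { [T → c / . /] }  — shift
  I17: { [T → c / / .] }  — reduce

Every state is either a pure shift/goto state or contains exactly one complete item and nothing to shift — no conflicts. The grammar is LR(0).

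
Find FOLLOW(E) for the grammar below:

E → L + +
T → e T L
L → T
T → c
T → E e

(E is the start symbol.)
{ $, 'e' }

E is the start symbol, so $ ∈ FOLLOW(E).
In T → E e: E is followed by e, add FIRST(e) \ {ε} = { 'e' }

Taking the union: FOLLOW(E) = { $, 'e' }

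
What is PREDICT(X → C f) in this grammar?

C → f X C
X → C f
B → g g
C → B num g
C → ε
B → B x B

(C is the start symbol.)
PREDICT(X → C f) = (FIRST(RHS) \ {ε}) ∪ (FOLLOW(X) if ε ∈ FIRST(RHS), i.e. RHS ⇒* ε)
FIRST(C) = { 'f', 'g', ε }
FIRST(C f) = { 'f', 'g' }
ε ∉ FIRST(C f), so FOLLOW(X) is not added.
PREDICT(X → C f) = { 'f', 'g' }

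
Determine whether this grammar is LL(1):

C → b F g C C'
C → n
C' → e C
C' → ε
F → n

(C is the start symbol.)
Relevant sets:
  FOLLOW(C') = { $, 'e' }

For C:
  PREDICT(C → b F g C C') = { 'b' }
  PREDICT(C → n) = { 'n' }
For C':
  PREDICT(C' → e C) = { 'e' }
  PREDICT(C' → ε) = { $, 'e' }
F has a single production, so nothing to check there.

Conflict found: Predict set conflict for C': { 'e' }
The grammar is NOT LL(1).

Answer: No. Predict set conflict for C': { 'e' }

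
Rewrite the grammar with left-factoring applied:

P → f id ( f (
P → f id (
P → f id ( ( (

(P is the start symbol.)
Left-factoring transforms A → αβ₁ | αβ₂ into A → αA' and A' → β₁ | β₂
(α is the longest common prefix among the alternatives). Repeat until
no nonterminal has two alternatives with a common prefix.

Round 1: P has alternatives sharing prefix 'f id ('. Introduce P': P → f id ( P'
  Add: P' → f (
  Add: P' → ε
  Add: P' → ( (

No remaining common prefixes — done.

Resulting grammar:
P → f id ( P'
P' → f (
P' → ε
P' → ( (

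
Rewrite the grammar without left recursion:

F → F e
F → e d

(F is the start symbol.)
F → e d F'
F' → e F'
F' → ε

F is directly left-recursive. The standard transformation for
  A → A α₁ | ... | A α_m | β₁ | ... | β_n
is
  A  → β₁ A' | ... | β_n A'
  A' → α₁ A' | ... | α_m A' | ε

F → e d becomes F → e d F'
F → F e becomes F' → e F'
Add F' → ε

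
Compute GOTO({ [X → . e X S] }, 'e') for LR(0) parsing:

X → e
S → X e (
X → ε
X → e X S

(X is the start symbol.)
GOTO(I, 'e') = CLOSURE({ [A → αX.β] : [A → α.Xβ] ∈ I, X = 'e' })

Items with dot before 'e', with the dot advanced:
  [X → . e X S] → [X → e . X S]
Closure of the advanced items:
  [X → e . X S] has the dot before X: add [X → . e], [X → .], [X → . e X S]

GOTO = { [X → . e X S], [X → . e], [X → .], [X → e . X S] }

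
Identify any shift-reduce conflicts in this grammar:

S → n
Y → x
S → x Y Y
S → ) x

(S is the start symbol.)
No shift-reduce conflicts

A shift-reduce conflict occurs when an LR(0) state has both:
  - a complete (reduce) item [A → α .] (dot at the end), and
  - a shift item [B → β . c γ] (dot before a terminal).

Augment with S' → S and build the canonical LR(0) collection (I0 = CLOSURE({[S' → . S]}), then GOTO on every symbol after a dot until no new states appear). It has 9 states:
  I0: { [S → . ) x], [S → . n], [S → . x Y Y], [S' → . S] }  — shift
  I1: { [S → ) . x] }  — shift
  I2: { [S' → S .] }  — accept
  I3: { [S → n .] }  — reduce
  I4: { [S → x . Y Y], [Y → . x] }  — shift
  I5: { [S → x Y . Y], [Y → . x] }  — shift
  I6: { [Y → x .] }  — reduce
  I7: { [S → x Y Y .] }  — reduce
  I8: { [S → ) x .] }  — reduce

No state contains both a complete item and a shift item.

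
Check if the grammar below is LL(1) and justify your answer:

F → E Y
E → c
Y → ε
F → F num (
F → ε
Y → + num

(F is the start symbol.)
No. Predict set conflict for F: { 'c' }

Relevant sets:
  FIRST(E) = { 'c' }
  FIRST(F) = { 'c', 'num', ε }
  FOLLOW(F) = { $, 'num' }
  FOLLOW(Y) = { $, 'num' }

For F:
  PREDICT(F → E Y) = { 'c' }
  PREDICT(F → F num '(') = { 'c', 'num' }
  PREDICT(F → ε) = { $, 'num' }
For Y:
  PREDICT(Y → ε) = { $, 'num' }
  PREDICT(Y → '+' num) = { '+' }
E has a single production, so nothing to check there.

Conflict found: Predict set conflict for F: { 'c' }
The grammar is NOT LL(1).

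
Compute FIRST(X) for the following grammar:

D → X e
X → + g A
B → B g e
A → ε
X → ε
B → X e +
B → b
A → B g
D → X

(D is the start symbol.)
{ '+', ε }

To compute FIRST(X), examine every production with X on the left-hand side, reading each right-hand side left to right until a non-nullable symbol is reached.

From X → + g A:
  - '+' is a terminal: add '+' and stop
From X → ε:
  - ε-production, so ε ∈ FIRST(X)

Collecting: FIRST(X) = { '+', ε }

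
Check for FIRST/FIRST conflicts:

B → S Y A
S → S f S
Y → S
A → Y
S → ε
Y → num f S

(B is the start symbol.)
FIRST sets of the non-terminals at (or reachable through a nullable prefix from) the front of some alternative:
  FIRST(S) = { 'f', ε }

Productions for S:
  S → S f S: FIRST = { 'f' }
  S → ε: FIRST = { ε }
Productions for Y:
  Y → S: FIRST = { 'f', ε }
  Y → num f S: FIRST = { 'num' }
B, A have only one production, so no FIRST/FIRST conflict is possible there.

All alternatives of each non-terminal have pairwise disjoint FIRST sets.

Answer: No FIRST/FIRST conflicts.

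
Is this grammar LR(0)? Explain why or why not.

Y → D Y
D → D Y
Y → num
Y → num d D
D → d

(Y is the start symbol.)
Augment with Y' → Y and build the canonical LR(0) collection (I0 = CLOSURE({[Y' → . Y]}), then GOTO on every symbol after a dot until no new states appear). It has 9 states:
  I0: { [D → . D Y], [D → . d], [Y → . D Y], [Y → . num d D], [Y → . num], [Y' → . Y] }  — shift
  I1: { [D → . D Y], [D → . d], [D → D . Y], [Y → . D Y], [Y → . num d D], [Y → . num], [Y → D . Y] }  — shift
  I2: { [Y' → Y .] }  — accept
  I3: { [D → d .] }  — reduce
  I4: { [Y → num . d D], [Y → num .] }  — shift, reduce
  I5: { [D → . D Y], [D → . d], [Y → num d . D] }  — shift
  I6: { [D → . D Y], [D → . d], [D → D . Y], [Y → . D Y], [Y → . num d D], [Y → . num], [Y → num d D .] }  — shift, reduce
  I7: { [D → D Y .] }  — reduce
  I8: { [D → D Y .], [Y → D Y .] }  — 2 reduces

Conflict in state I4:
  Shift-reduce conflict between [Y → num .] and [Y → num . d D]
So the grammar is NOT LR(0).

Answer: No. Shift-reduce conflict between [Y → num .] and [Y → num . d D]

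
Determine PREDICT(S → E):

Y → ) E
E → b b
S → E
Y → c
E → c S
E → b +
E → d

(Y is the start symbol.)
{ 'b', 'c', 'd' }

PREDICT(S → E) = (FIRST(RHS) \ {ε}) ∪ (FOLLOW(S) if ε ∈ FIRST(RHS), i.e. RHS ⇒* ε)
FIRST(E) = { 'b', 'c', 'd' }
FIRST(E) = { 'b', 'c', 'd' }
ε ∉ FIRST(E), so FOLLOW(S) is not added.
PREDICT(S → E) = { 'b', 'c', 'd' }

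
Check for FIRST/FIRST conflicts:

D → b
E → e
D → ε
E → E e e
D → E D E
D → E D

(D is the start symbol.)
Yes. D → E D E / D → E D on { 'e' }; E → e / E → E e e on { 'e' }

A FIRST/FIRST conflict occurs when two productions N → α and N → β for the same non-terminal have FIRST(α) ∩ FIRST(β) ≠ ∅ (with ε ∈ FIRST of a nullable right-hand side, so two nullable alternatives also conflict).

FIRST sets of the non-terminals at (or reachable through a nullable prefix from) the front of some alternative:
  FIRST(E) = { 'e' }

Productions for D:
  D → b: FIRST = { 'b' }
  D → ε: FIRST = { ε }
  D → E D E: FIRST = { 'e' }
  D → E D: FIRST = { 'e' }
Productions for E:
  E → e: FIRST = { 'e' }
  E → E e e: FIRST = { 'e' }

Conflict for D: D → E D E and D → E D
  Overlap: { 'e' }
Conflict for E: E → e and E → E e e
  Overlap: { 'e' }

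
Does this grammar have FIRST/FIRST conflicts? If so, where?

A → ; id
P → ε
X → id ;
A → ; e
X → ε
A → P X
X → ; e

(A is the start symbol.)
Yes. A → ';' id / A → ';' e on { ';' }; A → ';' id / A → P X on { ';' }; A → ';' e / A → P X on { ';' }

FIRST sets of the non-terminals at (or reachable through a nullable prefix from) the front of some alternative:
  FIRST(P) = { ε }
  FIRST(X) = { ';', 'id', ε }

Productions for A:
  A → ; id: FIRST = { ';' }
  A → ; e: FIRST = { ';' }
  A → P X: FIRST = { ';', 'id', ε }
Productions for X:
  X → id ;: FIRST = { 'id' }
  X → ε: FIRST = { ε }
  X → ; e: FIRST = { ';' }
P has only one production, so no FIRST/FIRST conflict is possible there.

Conflict for A: A → ; id and A → ; e
  Overlap: { ';' }
Conflict for A: A → ; id and A → P X
  Overlap: { ';' }
Conflict for A: A → ; e and A → P X
  Overlap: { ';' }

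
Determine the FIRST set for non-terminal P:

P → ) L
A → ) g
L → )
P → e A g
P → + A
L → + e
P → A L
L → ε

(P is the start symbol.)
{ ')', '+', 'e' }

FIRST sets of the other non-terminals involved (by the same procedure, iterated to a fixed point):
  FIRST(A) = { ')' }

From P → ) L:
  - ')' is a terminal: add ')' and stop
From P → e A g:
  - e is a terminal: add 'e' and stop
From P → + A:
  - '+' is a terminal: add '+' and stop
From P → A L:
  - A is a non-terminal: add FIRST(A) \ {ε} = { ')' }
    A is not nullable, so stop

Collecting: FIRST(P) = { ')', '+', 'e' }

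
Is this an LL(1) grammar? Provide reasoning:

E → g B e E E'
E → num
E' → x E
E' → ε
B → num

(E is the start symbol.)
Relevant sets:
  FOLLOW(E') = { $, 'x' }

For E:
  PREDICT(E → g B e E E') = { 'g' }
  PREDICT(E → num) = { 'num' }
For E':
  PREDICT(E' → x E) = { 'x' }
  PREDICT(E' → ε) = { $, 'x' }
B has a single production, so nothing to check there.

Conflict found: Predict set conflict for E': { 'x' }
The grammar is NOT LL(1).

Answer: No. Predict set conflict for E': { 'x' }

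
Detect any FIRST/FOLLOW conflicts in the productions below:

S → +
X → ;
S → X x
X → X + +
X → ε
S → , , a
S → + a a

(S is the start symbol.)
Yes. X → X '+' '+' with FOLLOW(X) on { '+' }

A FIRST/FOLLOW conflict occurs when a non-terminal N has a nullable alternative N → β (β ⇒* ε) and another alternative N → α with FIRST(α) ∩ FOLLOW(N) ≠ ∅: on such a lookahead the parser cannot decide between expanding α and letting N vanish via β.

Nullable non-terminals: X.
FIRST sets used below: FIRST(X) = { '+', ';', ε }

X: nullable alternative(s) X → ε; FOLLOW(X) = { '+', 'x' }
  X → ;: FIRST \ {ε} = { ';' } — disjoint from FOLLOW(X)
  X → X + +: FIRST \ {ε} = { '+', ';' } — overlaps FOLLOW(X) on { '+' }: CONFLICT
  X → ε: FIRST \ {ε} = { } — this is the only nullable alternative, skip

S has no nullable alternative, so no FIRST/FOLLOW check is needed there.

So the grammar has 1 FIRST/FOLLOW conflict (marked CONFLICT above).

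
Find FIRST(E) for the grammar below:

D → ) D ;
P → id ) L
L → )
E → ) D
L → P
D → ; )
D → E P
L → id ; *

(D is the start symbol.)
From E → ) D:
  - ')' is a terminal: add ')' and stop

Collecting: FIRST(E) = { ')' }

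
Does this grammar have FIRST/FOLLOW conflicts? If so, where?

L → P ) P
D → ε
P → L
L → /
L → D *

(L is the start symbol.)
No FIRST/FOLLOW conflicts.

A FIRST/FOLLOW conflict occurs when a non-terminal N has a nullable alternative N → β (β ⇒* ε) and another alternative N → α with FIRST(α) ∩ FOLLOW(N) ≠ ∅: on such a lookahead the parser cannot decide between expanding α and letting N vanish via β.

Nullable non-terminals: D.
D has a nullable alternative but only one production, so nothing to check.

L, P have no nullable alternative, so no FIRST/FOLLOW check is needed there.

No FIRST/FOLLOW conflicts found.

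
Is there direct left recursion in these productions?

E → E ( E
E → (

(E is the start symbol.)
Direct left recursion occurs when N → N α for some non-terminal N (the right-hand side begins with the left-hand side itself).

E → E ( E: LEFT RECURSIVE (starts with E)
E → (: starts with '('

The grammar has direct left recursion on: E.

Answer: Yes, E is left-recursive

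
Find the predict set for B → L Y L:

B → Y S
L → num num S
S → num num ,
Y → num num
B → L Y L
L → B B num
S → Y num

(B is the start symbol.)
PREDICT(B → L Y L) = (FIRST(RHS) \ {ε}) ∪ (FOLLOW(B) if ε ∈ FIRST(RHS), i.e. RHS ⇒* ε)
FIRST(L) = { 'num' }
FIRST(L Y L) = { 'num' }
ε ∉ FIRST(L Y L), so FOLLOW(B) is not added.
PREDICT(B → L Y L) = { 'num' }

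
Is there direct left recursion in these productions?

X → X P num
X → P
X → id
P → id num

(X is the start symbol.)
Direct left recursion occurs when N → N α for some non-terminal N (the right-hand side begins with the left-hand side itself).

X → X P num: LEFT RECURSIVE (starts with X)
X → P: starts with P
X → id: starts with id
P → id num: starts with id

The grammar has direct left recursion on: X.

Answer: Yes, X is left-recursive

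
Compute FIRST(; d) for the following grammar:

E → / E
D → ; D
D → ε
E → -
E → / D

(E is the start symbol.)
To compute FIRST(; d), process the symbols left to right:
Symbol ; is a terminal. Add ';' and stop.
FIRST(; d) = { ';' }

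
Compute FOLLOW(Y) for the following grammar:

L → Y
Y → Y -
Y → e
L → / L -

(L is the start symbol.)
{ $, '-' }

To compute FOLLOW(Y), find every occurrence of Y on a right-hand side N → α Y β: add FIRST(β) \ {ε}, and if β is empty or nullable also add FOLLOW(N). Iterate to a fixed point.

In L → Y: Y is at the end, add FOLLOW(L)
In Y → Y -: Y is followed by '-', add FIRST('-') \ {ε} = { '-' }

The FOLLOW sets referred to above (computed the same way, to a fixed point):
  FOLLOW(L) = { $, '-' }

Taking the union: FOLLOW(Y) = { $, '-' }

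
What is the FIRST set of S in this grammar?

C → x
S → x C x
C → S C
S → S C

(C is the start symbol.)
{ 'x' }

From S → x C x:
  - x is a terminal: add 'x' and stop
From S → S C:
  - S is the symbol being defined: contributes nothing new
    S is not nullable, so stop

Collecting: FIRST(S) = { 'x' }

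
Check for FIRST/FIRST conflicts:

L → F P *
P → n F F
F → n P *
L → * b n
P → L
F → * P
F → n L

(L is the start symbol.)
A FIRST/FIRST conflict occurs when two productions N → α and N → β for the same non-terminal have FIRST(α) ∩ FIRST(β) ≠ ∅ (with ε ∈ FIRST of a nullable right-hand side, so two nullable alternatives also conflict).

FIRST sets of the non-terminals at (or reachable through a nullable prefix from) the front of some alternative:
  FIRST(F) = { '*', 'n' }
  FIRST(L) = { '*', 'n' }

Productions for L:
  L → F P *: FIRST = { '*', 'n' }
  L → * b n: FIRST = { '*' }
Productions for P:
  P → n F F: FIRST = { 'n' }
  P → L: FIRST = { '*', 'n' }
Productions for F:
  F → n P *: FIRST = { 'n' }
  F → * P: FIRST = { '*' }
  F → n L: FIRST = { 'n' }

Conflict for L: L → F P * and L → * b n
  Overlap: { '*' }
Conflict for P: P → n F F and P → L
  Overlap: { 'n' }
Conflict for F: F → n P * and F → n L
  Overlap: { 'n' }

Answer: Yes. L → F P '*' / L → '*' b n on { '*' }; P → n F F / P → L on { 'n' }; F → n P '*' / F → n L on { 'n' }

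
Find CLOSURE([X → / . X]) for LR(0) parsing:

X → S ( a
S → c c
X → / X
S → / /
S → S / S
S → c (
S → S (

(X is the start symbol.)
{ [S → . / /], [S → . S (], [S → . S / S], [S → . c (], [S → . c c], [X → . / X], [X → . S ( a], [X → / . X] }

To compute CLOSURE, for each item [A → α.Bβ] where B is a non-terminal, add [B → .γ] for all productions B → γ; repeat for the newly added items until nothing changes.

Start with: [X → / . X]
  [X → / . X] has the dot before X: add [X → . S ( a], [X → . / X]
  [X → . S ( a] has the dot before S: add [S → . c c], [S → . / /], [S → . S / S], [S → . c (], [S → . S (]
No further items can be added.

CLOSURE = { [S → . / /], [S → . S (], [S → . S / S], [S → . c (], [S → . c c], [X → . / X], [X → . S ( a], [X → / . X] }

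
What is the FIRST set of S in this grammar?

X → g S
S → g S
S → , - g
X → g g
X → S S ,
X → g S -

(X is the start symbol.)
{ ',', 'g' }

From S → g S:
  - g is a terminal: add 'g' and stop
From S → , - g:
  - ',' is a terminal: add ',' and stop

Collecting: FIRST(S) = { ',', 'g' }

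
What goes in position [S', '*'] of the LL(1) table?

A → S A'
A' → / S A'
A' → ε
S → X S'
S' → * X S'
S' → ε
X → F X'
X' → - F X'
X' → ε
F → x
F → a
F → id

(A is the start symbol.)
To find M[S', '*'], we find productions for S' where '*' is in the predict set (PREDICT(N → α) = (FIRST(α) \ {ε}) ∪ (FOLLOW(N) if α ⇒* ε)).

Relevant sets:
  FOLLOW(S') = { $, '/' }

S' → * X S': PREDICT = { '*' }
  '*' is in predict set, so this production goes in M[S', '*']
S' → ε: PREDICT = { $, '/' }

M[S', '*'] = S' → * X S'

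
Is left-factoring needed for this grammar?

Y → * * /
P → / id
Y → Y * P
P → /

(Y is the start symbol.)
Left-factoring is needed when two productions for the same non-terminal
share a common prefix on the right-hand side.

Productions for Y:
  Y → * * /
  Y → Y * P
Productions for P:
  P → / id
  P → /

Found common prefix '/' in productions for P

Answer: Yes, P has productions with common prefix '/'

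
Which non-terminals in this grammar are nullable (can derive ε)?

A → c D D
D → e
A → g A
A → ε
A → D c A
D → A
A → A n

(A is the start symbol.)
{ 'A', 'D' }

A non-terminal is nullable if it can derive ε (the empty string): either it has an ε-production, or it has a production whose right-hand side consists entirely of nullable non-terminals.

ε-productions: A → ε
So A is immediately nullable.
D → A: every symbol on the right is nullable, so D is nullable too.
Every non-terminal is now nullable.
Nullable = { 'A', 'D' }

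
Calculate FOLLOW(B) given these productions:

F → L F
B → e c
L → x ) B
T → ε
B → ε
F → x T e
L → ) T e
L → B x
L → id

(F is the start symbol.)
{ ')', 'e', 'id', 'x' }

To compute FOLLOW(B), find every occurrence of B on a right-hand side N → α B β: add FIRST(β) \ {ε}, and if β is empty or nullable also add FOLLOW(N). Iterate to a fixed point.

In L → x ) B: B is at the end, add FOLLOW(L)
In L → B x: B is followed by x, add FIRST(x) \ {ε} = { 'x' }

The FOLLOW sets referred to above (computed the same way, to a fixed point):
  FOLLOW(L) = { ')', 'e', 'id', 'x' }

Taking the union: FOLLOW(B) = { ')', 'e', 'id', 'x' }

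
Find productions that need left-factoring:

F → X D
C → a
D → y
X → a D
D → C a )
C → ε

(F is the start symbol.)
Left-factoring is needed when two productions for the same non-terminal
share a common prefix on the right-hand side.

Productions for C:
  C → a
  C → ε
Productions for D:
  D → y
  D → C a )

No common prefixes found.

Answer: No, left-factoring is not needed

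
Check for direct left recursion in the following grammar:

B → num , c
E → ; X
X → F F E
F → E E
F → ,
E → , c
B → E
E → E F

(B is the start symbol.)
B → num , c: starts with num
E → ; X: starts with ';'
X → F F E: starts with F
F → E E: starts with E
F → ,: starts with ','
E → , c: starts with ','
B → E: starts with E
E → E F: LEFT RECURSIVE (starts with E)

The grammar has direct left recursion on: E.

Answer: Yes, E is left-recursive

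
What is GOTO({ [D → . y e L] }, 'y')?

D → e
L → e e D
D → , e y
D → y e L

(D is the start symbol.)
{ [D → y . e L] }

GOTO(I, 'y') = CLOSURE({ [A → αX.β] : [A → α.Xβ] ∈ I, X = 'y' })

Items with dot before 'y', with the dot advanced:
  [D → . y e L] → [D → y . e L]
Closure adds nothing (no advanced item has the dot before a non-terminal).

GOTO = { [D → y . e L] }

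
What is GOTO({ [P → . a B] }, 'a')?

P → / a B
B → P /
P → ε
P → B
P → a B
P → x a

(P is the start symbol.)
GOTO(I, 'a') = CLOSURE({ [A → αX.β] : [A → α.Xβ] ∈ I, X = 'a' })

Items with dot before 'a', with the dot advanced:
  [P → . a B] → [P → a . B]
Closure of the advanced items:
  [P → a . B] has the dot before B: add [B → . P /]
  [B → . P /] has the dot before P: add [P → . / a B], [P → .], [P → . B], [P → . a B], [P → . x a]

GOTO = { [B → . P /], [P → . / a B], [P → . B], [P → . a B], [P → . x a], [P → .], [P → a . B] }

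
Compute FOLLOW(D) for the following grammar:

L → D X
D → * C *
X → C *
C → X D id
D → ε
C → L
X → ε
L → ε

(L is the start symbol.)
To compute FOLLOW(D), find every occurrence of D on a right-hand side N → α D β: add FIRST(β) \ {ε}, and if β is empty or nullable also add FOLLOW(N). Iterate to a fixed point.

In L → D X: D is followed by X, add FIRST(X) \ {ε} = { '*', 'id' }
  X is nullable, so also add FOLLOW(L)
In C → X D id: D is followed by id, add FIRST(id) \ {ε} = { 'id' }

The FOLLOW sets referred to above (computed the same way, to a fixed point):
  FOLLOW(L) = { $, '*' }

Taking the union: FOLLOW(D) = { $, '*', 'id' }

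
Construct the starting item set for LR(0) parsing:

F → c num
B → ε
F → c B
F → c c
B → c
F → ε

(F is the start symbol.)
{ [F → . c B], [F → . c c], [F → . c num], [F → .], [F' → . F] }

First, augment the grammar with F' → F
I₀ = CLOSURE({ [F' → . F] }):
  [F' → . F] has the dot before F: add [F → . c num], [F → . c B], [F → . c c], [F → .]
No further items can be added.

I₀ = { [F → . c B], [F → . c c], [F → . c num], [F → .], [F' → . F] }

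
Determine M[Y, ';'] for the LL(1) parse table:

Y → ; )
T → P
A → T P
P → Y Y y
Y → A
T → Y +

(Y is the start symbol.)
To find M[Y, ';'], we find productions for Y where ';' is in the predict set (PREDICT(N → α) = (FIRST(α) \ {ε}) ∪ (FOLLOW(N) if α ⇒* ε)).

Relevant sets:
  FIRST(A) = { ';' }

Y → ; ): PREDICT = { ';' }
  ';' is in predict set, so this production goes in M[Y, ';']
Y → A: PREDICT = { ';' }
  ';' is in predict set, so this production goes in M[Y, ';']

M[Y, ';'] = Y → ; ), Y → A  (a multiply-defined cell — the grammar is not LL(1))

Answer: Y → ; ), Y → A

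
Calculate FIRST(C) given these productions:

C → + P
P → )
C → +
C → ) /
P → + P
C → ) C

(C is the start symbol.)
{ ')', '+' }

From C → + P:
  - '+' is a terminal: add '+' and stop
From C → +:
  - '+' is a terminal: add '+' and stop
From C → ) /:
  - ')' is a terminal: add ')' and stop
From C → ) C:
  - ')' is a terminal: add ')' and stop

Collecting: FIRST(C) = { ')', '+' }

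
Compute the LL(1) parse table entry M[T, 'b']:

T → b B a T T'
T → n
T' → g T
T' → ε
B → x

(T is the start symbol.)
T → b B a T T'

To find M[T, 'b'], we find productions for T where 'b' is in the predict set (PREDICT(N → α) = (FIRST(α) \ {ε}) ∪ (FOLLOW(N) if α ⇒* ε)).

T → b B a T T': PREDICT = { 'b' }
  'b' is in predict set, so this production goes in M[T, 'b']
T → n: PREDICT = { 'n' }

M[T, 'b'] = T → b B a T T'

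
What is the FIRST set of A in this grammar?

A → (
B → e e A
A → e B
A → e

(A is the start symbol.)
To compute FIRST(A), examine every production with A on the left-hand side, reading each right-hand side left to right until a non-nullable symbol is reached.

From A → (:
  - '(' is a terminal: add '(' and stop
From A → e B:
  - e is a terminal: add 'e' and stop
From A → e:
  - e is a terminal: add 'e' and stop

Collecting: FIRST(A) = { '(', 'e' }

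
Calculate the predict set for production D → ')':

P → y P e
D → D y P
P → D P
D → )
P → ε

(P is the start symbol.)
PREDICT(D → ')') = (FIRST(RHS) \ {ε}) ∪ (FOLLOW(D) if ε ∈ FIRST(RHS), i.e. RHS ⇒* ε)
FIRST(')') = { ')' }
ε ∉ FIRST(')'), so FOLLOW(D) is not added.
PREDICT(D → ')') = { ')' }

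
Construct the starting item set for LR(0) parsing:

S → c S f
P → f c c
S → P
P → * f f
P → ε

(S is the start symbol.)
{ [P → . * f f], [P → . f c c], [P → .], [S → . P], [S → . c S f], [S' → . S] }

First, augment the grammar with S' → S
I₀ = CLOSURE({ [S' → . S] }):
  [S' → . S] has the dot before S: add [S → . c S f], [S → . P]
  [S → . P] has the dot before P: add [P → . f c c], [P → . * f f], [P → .]
No further items can be added.

I₀ = { [P → . * f f], [P → . f c c], [P → .], [S → . P], [S → . c S f], [S' → . S] }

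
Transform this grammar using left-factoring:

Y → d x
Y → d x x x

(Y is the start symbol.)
Left-factoring transforms A → αβ₁ | αβ₂ into A → αA' and A' → β₁ | β₂
(α is the longest common prefix among the alternatives). Repeat until
no nonterminal has two alternatives with a common prefix.

Round 1: Y has alternatives sharing prefix 'd x'. Introduce Y': Y → d x Y'
  Add: Y' → ε
  Add: Y' → x x

No remaining common prefixes — done.

Resulting grammar:
Y → d x Y'
Y' → ε
Y' → x x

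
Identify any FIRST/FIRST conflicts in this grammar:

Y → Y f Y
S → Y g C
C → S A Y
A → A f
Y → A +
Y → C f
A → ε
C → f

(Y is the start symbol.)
Yes. Y → Y f Y / Y → A '+' on { '+', 'f' }; Y → Y f Y / Y → C f on { '+', 'f' }; Y → A '+' / Y → C f on { '+', 'f' }; C → S A Y / C → f on { 'f' }

A FIRST/FIRST conflict occurs when two productions N → α and N → β for the same non-terminal have FIRST(α) ∩ FIRST(β) ≠ ∅ (with ε ∈ FIRST of a nullable right-hand side, so two nullable alternatives also conflict).

FIRST sets of the non-terminals at (or reachable through a nullable prefix from) the front of some alternative:
  FIRST(Y) = { '+', 'f' }
  FIRST(A) = { 'f', ε }
  FIRST(C) = { '+', 'f' }
  FIRST(S) = { '+', 'f' }

Productions for Y:
  Y → Y f Y: FIRST = { '+', 'f' }
  Y → A +: FIRST = { '+', 'f' }
  Y → C f: FIRST = { '+', 'f' }
Productions for C:
  C → S A Y: FIRST = { '+', 'f' }
  C → f: FIRST = { 'f' }
Productions for A:
  A → A f: FIRST = { 'f' }
  A → ε: FIRST = { ε }
S has only one production, so no FIRST/FIRST conflict is possible there.

Conflict for Y: Y → Y f Y and Y → A +
  Overlap: { '+', 'f' }
Conflict for Y: Y → Y f Y and Y → C f
  Overlap: { '+', 'f' }
Conflict for Y: Y → A + and Y → C f
  Overlap: { '+', 'f' }
Conflict for C: C → S A Y and C → f
  Overlap: { 'f' }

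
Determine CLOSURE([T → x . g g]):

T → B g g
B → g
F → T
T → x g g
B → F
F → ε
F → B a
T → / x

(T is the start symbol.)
Start with: [T → x . g g]
The dot precedes the terminal g, so nothing is added.

CLOSURE = { [T → x . g g] }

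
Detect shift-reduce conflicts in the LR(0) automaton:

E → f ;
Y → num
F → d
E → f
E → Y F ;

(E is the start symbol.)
A shift-reduce conflict occurs when an LR(0) state has both:
  - a complete (reduce) item [A → α .] (dot at the end), and
  - a shift item [B → β . c γ] (dot before a terminal).

Augment with E' → E and build the canonical LR(0) collection (I0 = CLOSURE({[E' → . E]}), then GOTO on every symbol after a dot until no new states appear). It has 9 states:
  I0: { [E → . Y F ;], [E → . f ;], [E → . f], [E' → . E], [Y → . num] }  — shift
  I1: { [E' → E .] }  — accept
  I2: { [E → Y . F ;], [F → . d] }  — shift
  I3: { [E → f . ;], [E → f .] }  — shift, reduce
  I4: { [Y → num .] }  — reduce
  I5: { [E → f ; .] }  — reduce
  I6: { [E → Y F . ;] }  — shift
  I7: { [F → d .] }  — reduce
  I8: { [E → Y F ; .] }  — reduce

I3 contains reduce item [E → f .] and shift item [E → f . ;] — shift-reduce conflict.

Answer: Yes — I3: [E → f .] vs [E → f . ;]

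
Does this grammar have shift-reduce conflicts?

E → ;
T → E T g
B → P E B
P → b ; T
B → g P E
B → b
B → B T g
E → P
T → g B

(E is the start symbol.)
A shift-reduce conflict occurs when an LR(0) state has both:
  - a complete (reduce) item [A → α .] (dot at the end), and
  - a shift item [B → β . c γ] (dot before a terminal).

Augment with E' → E and build the canonical LR(0) collection (I0 = CLOSURE({[E' → . E]}), then GOTO on every symbol after a dot until no new states appear). It has 21 states:
  I0: { [E → . ;], [E → . P], [E' → . E], [P → . b ; T] }  — shift
  I1: { [E → ; .] }  — reduce
  I2: { [E' → E .] }  — accept
  I3: { [E → P .] }  — reduce
  I4: { [P → b . ; T] }  — shift
  I5: { [E → . ;], [E → . P], [P → . b ; T], [P → b ; . T], [T → . E T g], [T → . g B] }  — shift
  I6: { [E → . ;], [E → . P], [P → . b ; T], [T → . E T g], [T → . g B], [T → E . T g] }  — shift
  I7: { [P → b ; T .] }  — reduce
  I8: { [B → . B T g], [B → . P E B], [B → . b], [B → . g P E], [P → . b ; T], [T → g . B] }  — shift
  I9: { [B → B . T g], [E → . ;], [E → . P], [P → . b ; T], [T → . E T g], [T → . g B], [T → g B .] }  — shift, reduce
  I10: { [B → P . E B], [E → . ;], [E → . P], [P → . b ; T] }  — shift
  I11: { [B → b .], [P → b . ; T] }  — shift, reduce
  I12: { [B → g . P E], [P → . b ; T] }  — shift
  I13: { [B → g P . E], [E → . ;], [E → . P], [P → . b ; T] }  — shift
  I14: { [B → g P E .] }  — reduce
  I15: { [B → . B T g], [B → . P E B], [B → . b], [B → . g P E], [B → P E . B], [P → . b ; T] }  — shift
  I16: { [B → B . T g], [B → P E B .], [E → . ;], [E → . P], [P → . b ; T], [T → . E T g], [T → . g B] }  — shift, reduce
  I17: { [B → B T . g] }  — shift
  I18: { [B → B T g .] }  — reduce
  I19: { [T → E T . g] }  — shift
  I20: { [T → E T g .] }  — reduce

I9 contains reduce item [T → g B .] and shift items [E → . ;], [P → . b ; T], [T → . g B] — shift-reduce conflict.
I11 contains reduce item [B → b .] and shift item [P → b . ; T] — shift-reduce conflict.
I16 contains reduce item [B → P E B .] and shift items [E → . ;], [P → . b ; T], [T → . g B] — shift-reduce conflict.

Answer: Yes — I9: [T → g B .] vs [E → . ;]; I11: [B → b .] vs [P → b . ; T]; I16: [B → P E B .] vs [E → . ;]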